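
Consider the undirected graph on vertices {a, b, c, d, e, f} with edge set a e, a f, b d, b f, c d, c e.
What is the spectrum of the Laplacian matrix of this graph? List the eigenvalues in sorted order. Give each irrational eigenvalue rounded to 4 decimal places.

[0, 1, 1, 3, 3, 4]

Reading degrees in the order [a, b, c, d, e, f] gives [2, 2, 2, 2, 2, 2]; set D = diag(2, 2, 2, 2, 2, 2) and form L = D - A. Since every row of L sums to 0, the all-ones vector is in the kernel and 0 is an eigenvalue. The single zero eigenvalue shows the graph is connected.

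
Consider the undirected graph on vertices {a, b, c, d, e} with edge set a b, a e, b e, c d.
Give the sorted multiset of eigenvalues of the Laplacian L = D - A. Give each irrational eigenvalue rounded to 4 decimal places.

[0, 0, 2, 3, 3]

Each diagonal entry of L is the vertex degree and each off-diagonal entry is -1 where an edge is present, 0 otherwise; in the order [a, b, c, d, e] the diagonal is [2, 2, 1, 1, 2]. The multiplicity of 0 as a Laplacian eigenvalue equals the number of connected components. The 2 zero eigenvalues correspond to the 2 connected components. The largest eigenvalue, 3, is at most the vertex count 5.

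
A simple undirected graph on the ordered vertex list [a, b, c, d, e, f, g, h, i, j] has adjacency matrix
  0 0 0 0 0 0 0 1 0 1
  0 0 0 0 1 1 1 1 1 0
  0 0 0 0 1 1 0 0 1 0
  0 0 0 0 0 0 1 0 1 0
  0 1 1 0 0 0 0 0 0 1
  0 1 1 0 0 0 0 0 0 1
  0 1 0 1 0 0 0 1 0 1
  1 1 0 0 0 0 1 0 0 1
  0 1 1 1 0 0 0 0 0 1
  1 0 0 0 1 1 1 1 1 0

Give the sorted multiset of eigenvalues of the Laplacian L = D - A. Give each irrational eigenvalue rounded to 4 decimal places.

Reading degrees in the order [a, b, c, d, e, f, g, h, i, j] gives [2, 5, 3, 2, 3, 3, 4, 4, 4, 6]; set D = diag(2, 5, 3, 2, 3, 3, 4, 4, 4, 6) and form L = D - A. L is symmetric positive semidefinite, so every eigenvalue is real and nonnegative. There is one zero in the spectrum, matching the 1 component. The largest eigenvalue, 8.0240, is at most the vertex count 10.

[0, 1.3935, 1.5012, 2.8690, 3, 3.9142, 4.3733, 5.2804, 5.6445, 8.0240]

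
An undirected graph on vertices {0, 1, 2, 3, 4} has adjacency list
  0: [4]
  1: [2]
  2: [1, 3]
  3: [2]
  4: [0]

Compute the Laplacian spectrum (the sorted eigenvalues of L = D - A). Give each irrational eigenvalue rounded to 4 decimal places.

[0, 0, 1, 2, 3]

Reading degrees in the order [0, 1, 2, 3, 4] gives [1, 1, 2, 1, 1]; set D = diag(1, 1, 2, 1, 1) and form L = D - A. L is symmetric positive semidefinite, so every eigenvalue is real and nonnegative. The 2 zero eigenvalues correspond to the 2 connected components. The largest eigenvalue, 3, is at most the vertex count 5. There are 2 zeros in the spectrum, matching the 2 components.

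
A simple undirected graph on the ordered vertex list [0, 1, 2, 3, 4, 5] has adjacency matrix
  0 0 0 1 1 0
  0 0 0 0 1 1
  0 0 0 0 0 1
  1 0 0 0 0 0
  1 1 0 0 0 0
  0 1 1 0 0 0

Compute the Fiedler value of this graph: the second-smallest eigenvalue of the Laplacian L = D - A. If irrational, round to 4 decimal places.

Reading degrees in the order [0, 1, 2, 3, 4, 5] gives [2, 2, 1, 1, 2, 2]; set D = diag(2, 2, 1, 1, 2, 2) and form L = D - A. The sorted Laplacian eigenvalues are [0, 0.2679, 1, 2, 3, 3.7321]; the algebraic connectivity is the second entry, 0.2679. There is one zero in the spectrum, matching the 1 component. The eigenvalues sum to 10, which equals trace(L) = 2|E|.

0.2679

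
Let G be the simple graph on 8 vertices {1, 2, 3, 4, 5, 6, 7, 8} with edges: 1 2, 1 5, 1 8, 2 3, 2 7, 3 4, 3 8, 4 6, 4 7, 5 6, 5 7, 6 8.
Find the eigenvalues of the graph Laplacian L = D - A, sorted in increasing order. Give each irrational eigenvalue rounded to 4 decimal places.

[0, 2, 2, 2, 4, 4, 4, 6]

Reading degrees in the order [1, 2, 3, 4, 5, 6, 7, 8] gives [3, 3, 3, 3, 3, 3, 3, 3]; set D = diag(3, 3, 3, 3, 3, 3, 3, 3) and form L = D - A. L is symmetric positive semidefinite, so every eigenvalue is real and nonnegative. There is one zero in the spectrum, matching the 1 component.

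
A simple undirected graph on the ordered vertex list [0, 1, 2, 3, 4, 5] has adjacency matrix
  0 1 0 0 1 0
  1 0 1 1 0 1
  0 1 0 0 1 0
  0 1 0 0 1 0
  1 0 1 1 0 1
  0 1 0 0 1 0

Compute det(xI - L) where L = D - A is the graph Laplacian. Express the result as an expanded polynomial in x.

With the vertex order [0, 1, 2, 3, 4, 5], the degrees are [2, 4, 2, 2, 4, 2], giving D = diag(2, 4, 2, 2, 4, 2) and L = D - A. L has integer entries, so p(x) = det(xI - L) has integer coefficients. Expanding the determinant yields x^6 - 16x^5 + 96x^4 - 272x^3 + 368x^2 - 192x. The constant term is 0 because L is singular (the all-ones vector lies in its kernel). The eigenvalues sum to 16, which equals trace(L) = 2|E|.

x^6 - 16x^5 + 96x^4 - 272x^3 + 368x^2 - 192x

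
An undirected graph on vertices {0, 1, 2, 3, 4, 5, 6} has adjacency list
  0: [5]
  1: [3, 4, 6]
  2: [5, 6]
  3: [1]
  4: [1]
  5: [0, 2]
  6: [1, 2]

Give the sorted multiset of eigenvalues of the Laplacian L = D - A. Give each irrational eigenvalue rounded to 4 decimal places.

With the vertex order [0, 1, 2, 3, 4, 5, 6], the degrees are [1, 3, 2, 1, 1, 2, 2], giving D = diag(1, 3, 2, 1, 1, 2, 2) and L = D - A. The multiplicity of 0 as a Laplacian eigenvalue equals the number of connected components. The single zero eigenvalue shows the graph is connected. There is one zero in the spectrum, matching the 1 component.

[0, 0.2254, 1, 1, 2.1859, 3.3604, 4.2283]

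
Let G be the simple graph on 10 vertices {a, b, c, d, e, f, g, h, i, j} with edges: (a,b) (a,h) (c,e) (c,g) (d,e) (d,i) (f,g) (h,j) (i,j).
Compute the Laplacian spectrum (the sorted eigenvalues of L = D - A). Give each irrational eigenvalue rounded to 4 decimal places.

[0, 0.0979, 0.3820, 0.8244, 1.3820, 2, 2.6180, 3.1756, 3.6180, 3.9021]

With the vertex order [a, b, c, d, e, f, g, h, i, j], the degrees are [2, 1, 2, 2, 2, 1, 2, 2, 2, 2], giving D = diag(2, 1, 2, 2, 2, 1, 2, 2, 2, 2) and L = D - A. L is symmetric positive semidefinite, so every eigenvalue is real and nonnegative. The largest eigenvalue, 3.9021, is at most the vertex count 10.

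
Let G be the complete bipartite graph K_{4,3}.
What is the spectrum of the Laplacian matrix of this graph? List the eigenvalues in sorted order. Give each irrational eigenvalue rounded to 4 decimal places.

[0, 3, 3, 3, 4, 4, 7]

The graph has 7 vertices and degree multiset [4, 4, 4, 3, 3, 3, 3]; D is the diagonal matrix of degrees and L = D - A. L is symmetric positive semidefinite, so every eigenvalue is real and nonnegative. The largest eigenvalue, 7, is at most the vertex count 7.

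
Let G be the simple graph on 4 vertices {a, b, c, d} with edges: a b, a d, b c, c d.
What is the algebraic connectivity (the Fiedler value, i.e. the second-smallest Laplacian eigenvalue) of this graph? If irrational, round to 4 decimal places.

2

Reading degrees in the order [a, b, c, d] gives [2, 2, 2, 2]; set D = diag(2, 2, 2, 2) and form L = D - A. Computing the eigenvalues of L and sorting gives [0, 2, 2, 4]. The Fiedler value lambda_2 = 2 is strictly positive, so the graph is connected. The largest eigenvalue, 4, is at most the vertex count 4.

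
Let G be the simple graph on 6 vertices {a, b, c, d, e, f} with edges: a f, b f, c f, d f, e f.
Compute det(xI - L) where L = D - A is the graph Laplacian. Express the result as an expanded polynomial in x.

With the vertex order [a, b, c, d, e, f], the degrees are [1, 1, 1, 1, 1, 5], giving D = diag(1, 1, 1, 1, 1, 5) and L = D - A. The eigenvalues of L are [0, 1, 1, 1, 1, 6]; the characteristic polynomial is the product of (x - lambda_i), which multiplies out to x^6 - 10x^5 + 30x^4 - 40x^3 + 25x^2 - 6x. The coefficient of x^5 equals -trace(L) = -10, matching the sum of degrees. The largest eigenvalue, 6, is at most the vertex count 6. There is one zero in the spectrum, matching the 1 component.

x^6 - 10x^5 + 30x^4 - 40x^3 + 25x^2 - 6x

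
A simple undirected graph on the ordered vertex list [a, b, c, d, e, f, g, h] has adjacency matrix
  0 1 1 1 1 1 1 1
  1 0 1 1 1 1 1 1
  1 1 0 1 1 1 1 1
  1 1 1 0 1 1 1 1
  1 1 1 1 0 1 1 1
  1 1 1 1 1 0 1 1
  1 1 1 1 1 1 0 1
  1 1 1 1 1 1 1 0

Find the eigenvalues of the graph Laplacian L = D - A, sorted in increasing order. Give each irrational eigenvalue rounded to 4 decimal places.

Each diagonal entry of L is the vertex degree and each off-diagonal entry is -1 where an edge is present, 0 otherwise; in the order [a, b, c, d, e, f, g, h] the diagonal is [7, 7, 7, 7, 7, 7, 7, 7]. The multiplicity of 0 as a Laplacian eigenvalue equals the number of connected components. The largest eigenvalue, 8, is at most the vertex count 8. There is one zero in the spectrum, matching the 1 component.

[0, 8, 8, 8, 8, 8, 8, 8]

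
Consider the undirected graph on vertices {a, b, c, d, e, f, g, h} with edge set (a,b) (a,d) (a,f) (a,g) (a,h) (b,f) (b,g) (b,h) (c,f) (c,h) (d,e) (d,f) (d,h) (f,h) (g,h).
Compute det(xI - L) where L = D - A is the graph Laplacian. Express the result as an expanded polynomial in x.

x^8 - 30x^7 + 369x^6 - 2390x^5 + 8693x^4 - 17440x^3 + 17397x^2 - 6392x

Each diagonal entry of L is the vertex degree and each off-diagonal entry is -1 where an edge is present, 0 otherwise; in the order [a, b, c, d, e, f, g, h] the diagonal is [5, 4, 2, 4, 1, 5, 3, 6]. Computing det(xI - L) by cofactor expansion (or equivalently via sum-over-permutations) gives x^8 - 30x^7 + 369x^6 - 2390x^5 + 8693x^4 - 17440x^3 + 17397x^2 - 6392x. The constant term is 0 because L is singular (the all-ones vector lies in its kernel). The largest eigenvalue, 7.0434, is at most the vertex count 8. The eigenvalues sum to 30, which equals trace(L) = 2|E|.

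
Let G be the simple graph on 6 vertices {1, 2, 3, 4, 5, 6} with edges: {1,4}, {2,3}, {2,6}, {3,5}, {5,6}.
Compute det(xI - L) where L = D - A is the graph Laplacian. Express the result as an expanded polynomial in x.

x^6 - 10x^5 + 36x^4 - 56x^3 + 32x^2

Reading degrees in the order [1, 2, 3, 4, 5, 6] gives [1, 2, 2, 1, 2, 2]; set D = diag(1, 2, 2, 1, 2, 2) and form L = D - A. Computing det(xI - L) by cofactor expansion (or equivalently via sum-over-permutations) gives x^6 - 10x^5 + 36x^4 - 56x^3 + 32x^2. The coefficient of x^5 equals -trace(L) = -10, matching the sum of degrees. The largest eigenvalue, 4, is at most the vertex count 6.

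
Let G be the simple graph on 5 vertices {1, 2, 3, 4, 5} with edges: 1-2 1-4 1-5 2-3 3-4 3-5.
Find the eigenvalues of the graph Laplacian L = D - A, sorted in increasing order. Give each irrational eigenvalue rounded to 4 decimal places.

Reading degrees in the order [1, 2, 3, 4, 5] gives [3, 2, 3, 2, 2]; set D = diag(3, 2, 3, 2, 2) and form L = D - A. L is symmetric positive semidefinite, so every eigenvalue is real and nonnegative. The eigenvalues sum to 12, which equals trace(L) = 2|E|.

[0, 2, 2, 3, 5]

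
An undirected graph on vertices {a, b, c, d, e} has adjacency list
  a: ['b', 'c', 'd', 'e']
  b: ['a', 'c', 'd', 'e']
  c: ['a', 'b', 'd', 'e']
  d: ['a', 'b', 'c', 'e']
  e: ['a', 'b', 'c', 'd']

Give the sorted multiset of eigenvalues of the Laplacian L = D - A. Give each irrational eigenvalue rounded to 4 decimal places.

Each diagonal entry of L is the vertex degree and each off-diagonal entry is -1 where an edge is present, 0 otherwise; in the order [a, b, c, d, e] the diagonal is [4, 4, 4, 4, 4]. Diagonalising L (or applying a numerical eigensolver to the 5x5 matrix) gives the spectrum above. The single zero eigenvalue shows the graph is connected. By the matrix-tree theorem the graph has (1/5) * product of the nonzero eigenvalues = 125 spanning trees. The largest eigenvalue, 5, is at most the vertex count 5.

[0, 5, 5, 5, 5]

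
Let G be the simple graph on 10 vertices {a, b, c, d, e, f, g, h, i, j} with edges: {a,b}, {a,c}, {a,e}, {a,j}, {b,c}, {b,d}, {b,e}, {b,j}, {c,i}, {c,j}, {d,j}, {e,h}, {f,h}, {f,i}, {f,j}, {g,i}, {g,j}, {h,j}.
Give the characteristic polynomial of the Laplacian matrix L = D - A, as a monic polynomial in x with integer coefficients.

x^10 - 36x^9 + 555x^8 - 4804x^7 + 25696x^6 - 87956x^5 + 192399x^4 - 259024x^3 + 194533x^2 - 62030x

Reading degrees in the order [a, b, c, d, e, f, g, h, i, j] gives [4, 5, 4, 2, 3, 3, 2, 3, 3, 7]; set D = diag(4, 5, 4, 2, 3, 3, 2, 3, 3, 7) and form L = D - A. L has integer entries, so p(x) = det(xI - L) has integer coefficients. Expanding the determinant yields x^10 - 36x^9 + 555x^8 - 4804x^7 + 25696x^6 - 87956x^5 + 192399x^4 - 259024x^3 + 194533x^2 - 62030x. The constant term is 0 because L is singular (the all-ones vector lies in its kernel). By the matrix-tree theorem the graph has (1/10) * product of the nonzero eigenvalues = 6203 spanning trees.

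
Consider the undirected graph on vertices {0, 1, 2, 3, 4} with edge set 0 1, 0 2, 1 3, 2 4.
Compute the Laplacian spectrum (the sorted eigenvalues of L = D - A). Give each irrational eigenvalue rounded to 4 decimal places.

[0, 0.3820, 1.3820, 2.6180, 3.6180]

Reading degrees in the order [0, 1, 2, 3, 4] gives [2, 2, 2, 1, 1]; set D = diag(2, 2, 2, 1, 1) and form L = D - A. Diagonalising L (or applying a numerical eigensolver to the 5x5 matrix) gives the spectrum above. The eigenvalues sum to 8, which equals trace(L) = 2|E|.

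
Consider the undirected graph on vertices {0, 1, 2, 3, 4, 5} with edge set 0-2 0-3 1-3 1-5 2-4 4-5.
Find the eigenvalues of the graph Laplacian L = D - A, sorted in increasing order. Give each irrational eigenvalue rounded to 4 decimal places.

[0, 1, 1, 3, 3, 4]

Reading degrees in the order [0, 1, 2, 3, 4, 5] gives [2, 2, 2, 2, 2, 2]; set D = diag(2, 2, 2, 2, 2, 2) and form L = D - A. The multiplicity of 0 as a Laplacian eigenvalue equals the number of connected components.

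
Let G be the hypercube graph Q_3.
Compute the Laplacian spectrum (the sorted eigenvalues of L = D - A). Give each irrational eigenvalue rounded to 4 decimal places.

The graph has 8 vertices and degree multiset [3, 3, 3, 3, 3, 3, 3, 3]; D is the diagonal matrix of degrees and L = D - A. Diagonalising L (or applying a numerical eigensolver to the 8x8 matrix) gives the spectrum above. The largest eigenvalue, 6, is at most the vertex count 8.

[0, 2, 2, 2, 4, 4, 4, 6]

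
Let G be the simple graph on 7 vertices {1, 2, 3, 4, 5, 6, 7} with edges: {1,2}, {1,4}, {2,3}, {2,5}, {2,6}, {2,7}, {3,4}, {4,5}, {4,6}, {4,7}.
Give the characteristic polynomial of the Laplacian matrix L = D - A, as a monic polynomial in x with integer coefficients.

x^7 - 20x^6 + 155x^5 - 600x^4 + 1240x^3 - 1312x^2 + 560x

Reading degrees in the order [1, 2, 3, 4, 5, 6, 7] gives [2, 5, 2, 5, 2, 2, 2]; set D = diag(2, 5, 2, 5, 2, 2, 2) and form L = D - A. L has integer entries, so p(x) = det(xI - L) has integer coefficients. Expanding the determinant yields x^7 - 20x^6 + 155x^5 - 600x^4 + 1240x^3 - 1312x^2 + 560x. Since p(0) = det(-L) = 0, x divides p(x). There is one zero in the spectrum, matching the 1 component.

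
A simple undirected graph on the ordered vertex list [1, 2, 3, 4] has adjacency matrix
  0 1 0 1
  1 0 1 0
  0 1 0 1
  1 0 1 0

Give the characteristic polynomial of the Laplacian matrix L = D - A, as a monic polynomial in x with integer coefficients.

With the vertex order [1, 2, 3, 4], the degrees are [2, 2, 2, 2], giving D = diag(2, 2, 2, 2) and L = D - A. L has integer entries, so p(x) = det(xI - L) has integer coefficients. Expanding the determinant yields x^4 - 8x^3 + 20x^2 - 16x. The coefficient of x^3 equals -trace(L) = -8, matching the sum of degrees. By the matrix-tree theorem the graph has (1/4) * product of the nonzero eigenvalues = 4 spanning trees.

x^4 - 8x^3 + 20x^2 - 16x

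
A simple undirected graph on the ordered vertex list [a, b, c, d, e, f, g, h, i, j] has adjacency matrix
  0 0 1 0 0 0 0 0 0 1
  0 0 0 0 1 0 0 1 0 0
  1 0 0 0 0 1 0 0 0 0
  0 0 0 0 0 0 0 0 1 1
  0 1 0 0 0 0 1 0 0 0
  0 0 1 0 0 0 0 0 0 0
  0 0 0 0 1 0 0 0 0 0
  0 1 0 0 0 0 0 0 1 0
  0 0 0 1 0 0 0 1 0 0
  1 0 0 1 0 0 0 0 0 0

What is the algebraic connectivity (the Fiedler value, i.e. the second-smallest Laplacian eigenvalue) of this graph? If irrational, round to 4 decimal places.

0.0979

Each diagonal entry of L is the vertex degree and each off-diagonal entry is -1 where an edge is present, 0 otherwise; in the order [a, b, c, d, e, f, g, h, i, j] the diagonal is [2, 2, 2, 2, 2, 1, 1, 2, 2, 2]. Computing the eigenvalues of L and sorting gives [0, 0.0979, 0.3820, 0.8244, 1.3820, 2, 2.6180, 3.1756, 3.6180, 3.9021]. The Fiedler value lambda_2 = 0.0979 is strictly positive, so the graph is connected. The largest eigenvalue, 3.9021, is at most the vertex count 10.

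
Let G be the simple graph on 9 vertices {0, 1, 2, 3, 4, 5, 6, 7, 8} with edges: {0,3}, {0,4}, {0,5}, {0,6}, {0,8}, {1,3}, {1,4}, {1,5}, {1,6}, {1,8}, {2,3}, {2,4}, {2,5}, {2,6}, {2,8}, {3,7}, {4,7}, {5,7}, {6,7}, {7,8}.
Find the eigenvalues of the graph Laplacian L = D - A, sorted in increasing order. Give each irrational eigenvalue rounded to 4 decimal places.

[0, 4, 4, 4, 4, 5, 5, 5, 9]

Reading degrees in the order [0, 1, 2, 3, 4, 5, 6, 7, 8] gives [5, 5, 5, 4, 4, 4, 4, 5, 4]; set D = diag(5, 5, 5, 4, 4, 4, 4, 5, 4) and form L = D - A. Since every row of L sums to 0, the all-ones vector is in the kernel and 0 is an eigenvalue. The largest eigenvalue, 9, is at most the vertex count 9. The eigenvalues sum to 40, which equals trace(L) = 2|E|.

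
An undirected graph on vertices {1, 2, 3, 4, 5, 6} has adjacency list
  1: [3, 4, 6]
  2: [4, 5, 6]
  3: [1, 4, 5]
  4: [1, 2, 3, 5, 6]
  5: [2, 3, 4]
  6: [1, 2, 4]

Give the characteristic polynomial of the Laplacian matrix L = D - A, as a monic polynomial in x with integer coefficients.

Reading degrees in the order [1, 2, 3, 4, 5, 6] gives [3, 3, 3, 5, 3, 3]; set D = diag(3, 3, 3, 5, 3, 3) and form L = D - A. Computing det(xI - L) by cofactor expansion (or equivalently via sum-over-permutations) gives x^6 - 20x^5 + 155x^4 - 580x^3 + 1045x^2 - 726x. The constant term is 0 because L is singular (the all-ones vector lies in its kernel).

x^6 - 20x^5 + 155x^4 - 580x^3 + 1045x^2 - 726x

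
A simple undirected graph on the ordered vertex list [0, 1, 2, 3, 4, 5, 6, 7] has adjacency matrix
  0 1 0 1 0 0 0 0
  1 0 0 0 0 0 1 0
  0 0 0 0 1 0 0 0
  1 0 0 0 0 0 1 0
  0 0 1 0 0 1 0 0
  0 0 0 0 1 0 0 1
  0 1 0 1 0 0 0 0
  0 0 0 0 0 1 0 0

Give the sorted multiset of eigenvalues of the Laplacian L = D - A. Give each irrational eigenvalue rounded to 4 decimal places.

[0, 0, 0.5858, 2, 2, 2, 3.4142, 4]

With the vertex order [0, 1, 2, 3, 4, 5, 6, 7], the degrees are [2, 2, 1, 2, 2, 2, 2, 1], giving D = diag(2, 2, 1, 2, 2, 2, 2, 1) and L = D - A. Diagonalising L (or applying a numerical eigensolver to the 8x8 matrix) gives the spectrum above. The 2 zero eigenvalues correspond to the 2 connected components. There are 2 zeros in the spectrum, matching the 2 components.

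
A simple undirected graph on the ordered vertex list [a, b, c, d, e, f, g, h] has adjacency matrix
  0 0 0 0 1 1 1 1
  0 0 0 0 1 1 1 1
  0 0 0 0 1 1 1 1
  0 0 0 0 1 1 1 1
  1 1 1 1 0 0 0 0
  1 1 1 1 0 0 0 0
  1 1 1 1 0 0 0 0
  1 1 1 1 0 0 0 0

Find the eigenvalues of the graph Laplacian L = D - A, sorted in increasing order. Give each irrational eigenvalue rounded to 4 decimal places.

Each diagonal entry of L is the vertex degree and each off-diagonal entry is -1 where an edge is present, 0 otherwise; in the order [a, b, c, d, e, f, g, h] the diagonal is [4, 4, 4, 4, 4, 4, 4, 4]. Diagonalising L (or applying a numerical eigensolver to the 8x8 matrix) gives the spectrum above. The largest eigenvalue, 8, is at most the vertex count 8. By the matrix-tree theorem the graph has (1/8) * product of the nonzero eigenvalues = 4096 spanning trees.

[0, 4, 4, 4, 4, 4, 4, 8]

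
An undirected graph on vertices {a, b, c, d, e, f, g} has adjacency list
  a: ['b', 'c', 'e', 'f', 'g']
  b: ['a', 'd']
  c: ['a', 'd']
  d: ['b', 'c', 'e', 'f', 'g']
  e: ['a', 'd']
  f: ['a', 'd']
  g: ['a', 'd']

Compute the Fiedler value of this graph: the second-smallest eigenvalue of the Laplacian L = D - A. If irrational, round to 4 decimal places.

2

Reading degrees in the order [a, b, c, d, e, f, g] gives [5, 2, 2, 5, 2, 2, 2]; set D = diag(5, 2, 2, 5, 2, 2, 2) and form L = D - A. The smallest Laplacian eigenvalue is always 0. The next one, lambda_2 = 2, measures how hard the graph is to disconnect: larger values mean better connectivity. The largest eigenvalue, 7, is at most the vertex count 7. There is one zero in the spectrum, matching the 1 component.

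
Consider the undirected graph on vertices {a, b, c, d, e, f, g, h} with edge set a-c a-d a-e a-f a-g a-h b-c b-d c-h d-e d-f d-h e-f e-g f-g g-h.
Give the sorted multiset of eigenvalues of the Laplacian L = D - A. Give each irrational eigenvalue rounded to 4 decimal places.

Reading degrees in the order [a, b, c, d, e, f, g, h] gives [6, 2, 3, 5, 4, 4, 4, 4]; set D = diag(6, 2, 3, 5, 4, 4, 4, 4) and form L = D - A. The multiplicity of 0 as a Laplacian eigenvalue equals the number of connected components.

[0, 1.5033, 2.8263, 4.2767, 4.5905, 5, 6.6509, 7.1522]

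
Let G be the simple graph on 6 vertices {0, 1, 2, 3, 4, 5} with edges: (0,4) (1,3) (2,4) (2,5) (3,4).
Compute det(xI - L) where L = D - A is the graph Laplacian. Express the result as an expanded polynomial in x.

x^6 - 10x^5 + 35x^4 - 52x^3 + 31x^2 - 6x

Reading degrees in the order [0, 1, 2, 3, 4, 5] gives [1, 1, 2, 2, 3, 1]; set D = diag(1, 1, 2, 2, 3, 1) and form L = D - A. Computing det(xI - L) by cofactor expansion (or equivalently via sum-over-permutations) gives x^6 - 10x^5 + 35x^4 - 52x^3 + 31x^2 - 6x. The coefficient of x^5 equals -trace(L) = -10, matching the sum of degrees. The largest eigenvalue, 4.3028, is at most the vertex count 6. There is one zero in the spectrum, matching the 1 component.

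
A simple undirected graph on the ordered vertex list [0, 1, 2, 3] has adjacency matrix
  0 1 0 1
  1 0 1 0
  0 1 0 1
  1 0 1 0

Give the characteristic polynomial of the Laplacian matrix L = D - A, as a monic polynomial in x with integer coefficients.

x^4 - 8x^3 + 20x^2 - 16x

Reading degrees in the order [0, 1, 2, 3] gives [2, 2, 2, 2]; set D = diag(2, 2, 2, 2) and form L = D - A. Computing det(xI - L) by cofactor expansion (or equivalently via sum-over-permutations) gives x^4 - 8x^3 + 20x^2 - 16x. The constant term is 0 because L is singular (the all-ones vector lies in its kernel). The eigenvalues sum to 8, which equals trace(L) = 2|E|.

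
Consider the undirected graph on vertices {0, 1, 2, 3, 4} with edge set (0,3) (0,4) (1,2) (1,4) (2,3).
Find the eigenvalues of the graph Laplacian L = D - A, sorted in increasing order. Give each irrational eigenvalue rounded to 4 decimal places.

Each diagonal entry of L is the vertex degree and each off-diagonal entry is -1 where an edge is present, 0 otherwise; in the order [0, 1, 2, 3, 4] the diagonal is [2, 2, 2, 2, 2]. Since every row of L sums to 0, the all-ones vector is in the kernel and 0 is an eigenvalue. The eigenvalues sum to 10, which equals trace(L) = 2|E|.

[0, 1.3820, 1.3820, 3.6180, 3.6180]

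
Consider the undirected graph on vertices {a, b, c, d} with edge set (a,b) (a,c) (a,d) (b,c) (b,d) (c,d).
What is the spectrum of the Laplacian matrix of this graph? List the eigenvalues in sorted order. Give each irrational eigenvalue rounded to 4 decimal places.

[0, 4, 4, 4]

With the vertex order [a, b, c, d], the degrees are [3, 3, 3, 3], giving D = diag(3, 3, 3, 3) and L = D - A. Since every row of L sums to 0, the all-ones vector is in the kernel and 0 is an eigenvalue. There is one zero in the spectrum, matching the 1 component. By the matrix-tree theorem the graph has (1/4) * product of the nonzero eigenvalues = 16 spanning trees.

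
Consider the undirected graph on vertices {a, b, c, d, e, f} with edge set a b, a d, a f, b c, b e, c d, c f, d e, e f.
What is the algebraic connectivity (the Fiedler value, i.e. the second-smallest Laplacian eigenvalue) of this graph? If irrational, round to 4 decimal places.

Each diagonal entry of L is the vertex degree and each off-diagonal entry is -1 where an edge is present, 0 otherwise; in the order [a, b, c, d, e, f] the diagonal is [3, 3, 3, 3, 3, 3]. Computing the eigenvalues of L and sorting gives [0, 3, 3, 3, 3, 6]. The Fiedler value lambda_2 = 3 is strictly positive, so the graph is connected. There is one zero in the spectrum, matching the 1 component.

3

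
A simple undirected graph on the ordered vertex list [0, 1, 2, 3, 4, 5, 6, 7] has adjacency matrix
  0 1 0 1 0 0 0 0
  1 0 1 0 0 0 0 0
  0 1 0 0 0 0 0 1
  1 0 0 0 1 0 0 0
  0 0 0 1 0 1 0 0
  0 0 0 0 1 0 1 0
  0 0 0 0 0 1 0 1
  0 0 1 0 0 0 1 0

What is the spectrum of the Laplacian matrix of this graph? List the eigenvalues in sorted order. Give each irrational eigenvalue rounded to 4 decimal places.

With the vertex order [0, 1, 2, 3, 4, 5, 6, 7], the degrees are [2, 2, 2, 2, 2, 2, 2, 2], giving D = diag(2, 2, 2, 2, 2, 2, 2, 2) and L = D - A. Since every row of L sums to 0, the all-ones vector is in the kernel and 0 is an eigenvalue. The largest eigenvalue, 4, is at most the vertex count 8.

[0, 0.5858, 0.5858, 2, 2, 3.4142, 3.4142, 4]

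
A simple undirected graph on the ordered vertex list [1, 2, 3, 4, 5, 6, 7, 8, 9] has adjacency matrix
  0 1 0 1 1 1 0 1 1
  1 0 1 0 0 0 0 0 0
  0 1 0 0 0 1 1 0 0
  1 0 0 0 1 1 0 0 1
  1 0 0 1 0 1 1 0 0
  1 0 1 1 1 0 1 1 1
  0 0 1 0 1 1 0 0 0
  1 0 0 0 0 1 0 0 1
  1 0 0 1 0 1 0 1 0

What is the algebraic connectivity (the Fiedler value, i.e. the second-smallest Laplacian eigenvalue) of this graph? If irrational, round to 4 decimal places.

Reading degrees in the order [1, 2, 3, 4, 5, 6, 7, 8, 9] gives [6, 2, 3, 4, 4, 7, 3, 3, 4]; set D = diag(6, 2, 3, 4, 4, 7, 3, 3, 4) and form L = D - A. The smallest Laplacian eigenvalue is always 0. The next one, lambda_2 = 1.4651, measures how hard the graph is to disconnect: larger values mean better connectivity.

1.4651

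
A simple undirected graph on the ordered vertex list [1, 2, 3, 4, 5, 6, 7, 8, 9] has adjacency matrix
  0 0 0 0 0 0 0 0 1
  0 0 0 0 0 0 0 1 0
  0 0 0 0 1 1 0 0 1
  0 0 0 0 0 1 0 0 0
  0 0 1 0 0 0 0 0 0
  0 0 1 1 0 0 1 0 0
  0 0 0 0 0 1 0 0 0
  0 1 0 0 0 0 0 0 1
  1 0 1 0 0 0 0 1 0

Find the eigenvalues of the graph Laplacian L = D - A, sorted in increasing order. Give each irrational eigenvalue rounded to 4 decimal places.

[0, 0.2118, 0.5546, 0.7223, 1, 2.0782, 2.7338, 3.8525, 4.8468]

With the vertex order [1, 2, 3, 4, 5, 6, 7, 8, 9], the degrees are [1, 1, 3, 1, 1, 3, 1, 2, 3], giving D = diag(1, 1, 3, 1, 1, 3, 1, 2, 3) and L = D - A. L is symmetric positive semidefinite, so every eigenvalue is real and nonnegative.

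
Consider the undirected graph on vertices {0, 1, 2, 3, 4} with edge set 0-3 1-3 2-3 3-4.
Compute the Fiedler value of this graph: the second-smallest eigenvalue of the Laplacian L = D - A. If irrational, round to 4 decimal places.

1

Reading degrees in the order [0, 1, 2, 3, 4] gives [1, 1, 1, 4, 1]; set D = diag(1, 1, 1, 4, 1) and form L = D - A. The smallest Laplacian eigenvalue is always 0. The next one, lambda_2 = 1, measures how hard the graph is to disconnect: larger values mean better connectivity. The eigenvalues sum to 8, which equals trace(L) = 2|E|. The largest eigenvalue, 5, is at most the vertex count 5.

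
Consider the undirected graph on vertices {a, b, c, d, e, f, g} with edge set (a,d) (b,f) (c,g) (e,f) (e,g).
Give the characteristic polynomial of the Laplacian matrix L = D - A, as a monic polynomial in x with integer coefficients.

x^7 - 10x^6 + 37x^5 - 62x^4 + 45x^3 - 10x^2

Each diagonal entry of L is the vertex degree and each off-diagonal entry is -1 where an edge is present, 0 otherwise; in the order [a, b, c, d, e, f, g] the diagonal is [1, 1, 1, 1, 2, 2, 2]. Computing det(xI - L) by cofactor expansion (or equivalently via sum-over-permutations) gives x^7 - 10x^6 + 37x^5 - 62x^4 + 45x^3 - 10x^2. Since p(0) = det(-L) = 0, x divides p(x). There are 2 zeros in the spectrum, matching the 2 components. The largest eigenvalue, 3.6180, is at most the vertex count 7.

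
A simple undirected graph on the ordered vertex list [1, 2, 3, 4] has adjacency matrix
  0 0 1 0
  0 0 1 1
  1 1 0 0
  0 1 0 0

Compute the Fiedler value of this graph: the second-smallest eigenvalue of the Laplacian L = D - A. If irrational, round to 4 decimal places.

With the vertex order [1, 2, 3, 4], the degrees are [1, 2, 2, 1], giving D = diag(1, 2, 2, 1) and L = D - A. The sorted Laplacian eigenvalues are [0, 0.5858, 2, 3.4142]; the algebraic connectivity is the second entry, 0.5858.

0.5858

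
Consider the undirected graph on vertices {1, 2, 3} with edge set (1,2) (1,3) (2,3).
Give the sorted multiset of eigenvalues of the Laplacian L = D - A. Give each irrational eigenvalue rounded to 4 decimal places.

[0, 3, 3]

Reading degrees in the order [1, 2, 3] gives [2, 2, 2]; set D = diag(2, 2, 2) and form L = D - A. L is symmetric positive semidefinite, so every eigenvalue is real and nonnegative.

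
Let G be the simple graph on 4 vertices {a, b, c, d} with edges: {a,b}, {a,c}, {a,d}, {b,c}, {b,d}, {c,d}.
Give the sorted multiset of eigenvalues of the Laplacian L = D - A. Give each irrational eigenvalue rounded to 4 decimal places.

[0, 4, 4, 4]

Each diagonal entry of L is the vertex degree and each off-diagonal entry is -1 where an edge is present, 0 otherwise; in the order [a, b, c, d] the diagonal is [3, 3, 3, 3]. Since every row of L sums to 0, the all-ones vector is in the kernel and 0 is an eigenvalue. There is one zero in the spectrum, matching the 1 component.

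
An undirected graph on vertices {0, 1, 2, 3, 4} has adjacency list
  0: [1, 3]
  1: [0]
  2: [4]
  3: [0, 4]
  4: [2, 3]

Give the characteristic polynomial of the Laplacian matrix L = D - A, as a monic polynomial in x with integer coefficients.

x^5 - 8x^4 + 21x^3 - 20x^2 + 5x

With the vertex order [0, 1, 2, 3, 4], the degrees are [2, 1, 1, 2, 2], giving D = diag(2, 1, 1, 2, 2) and L = D - A. L has integer entries, so p(x) = det(xI - L) has integer coefficients. Expanding the determinant yields x^5 - 8x^4 + 21x^3 - 20x^2 + 5x. The constant term is 0 because L is singular (the all-ones vector lies in its kernel). There is one zero in the spectrum, matching the 1 component.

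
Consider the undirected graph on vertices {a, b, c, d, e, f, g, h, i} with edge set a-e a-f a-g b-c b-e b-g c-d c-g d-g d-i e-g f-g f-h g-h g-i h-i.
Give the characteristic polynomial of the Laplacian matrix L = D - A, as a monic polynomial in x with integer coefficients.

Each diagonal entry of L is the vertex degree and each off-diagonal entry is -1 where an edge is present, 0 otherwise; in the order [a, b, c, d, e, f, g, h, i] the diagonal is [3, 3, 3, 3, 3, 3, 8, 3, 3]. L has integer entries, so p(x) = det(xI - L) has integer coefficients. Expanding the determinant yields x^9 - 32x^8 + 428x^7 - 3136x^6 + 13786x^5 - 37232x^4 + 60276x^3 - 53424x^2 + 19845x. Since p(0) = det(-L) = 0, x divides p(x).

x^9 - 32x^8 + 428x^7 - 3136x^6 + 13786x^5 - 37232x^4 + 60276x^3 - 53424x^2 + 19845x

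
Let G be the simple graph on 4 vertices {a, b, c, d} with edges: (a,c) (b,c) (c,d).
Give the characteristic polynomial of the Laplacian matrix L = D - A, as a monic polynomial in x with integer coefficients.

x^4 - 6x^3 + 9x^2 - 4x

With the vertex order [a, b, c, d], the degrees are [1, 1, 3, 1], giving D = diag(1, 1, 3, 1) and L = D - A. L has integer entries, so p(x) = det(xI - L) has integer coefficients. Expanding the determinant yields x^4 - 6x^3 + 9x^2 - 4x. The coefficient of x^3 equals -trace(L) = -6, matching the sum of degrees. There is one zero in the spectrum, matching the 1 component.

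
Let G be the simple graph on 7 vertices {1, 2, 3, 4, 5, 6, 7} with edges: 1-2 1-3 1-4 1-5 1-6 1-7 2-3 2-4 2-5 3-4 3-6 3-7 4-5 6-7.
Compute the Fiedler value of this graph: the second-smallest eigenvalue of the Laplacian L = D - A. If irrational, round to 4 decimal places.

1.7639

Reading degrees in the order [1, 2, 3, 4, 5, 6, 7] gives [6, 4, 5, 4, 3, 3, 3]; set D = diag(6, 4, 5, 4, 3, 3, 3) and form L = D - A. Computing the eigenvalues of L and sorting gives [0, 1.7639, 4, 4, 5, 6.2361, 7]. The Fiedler value lambda_2 = 1.7639 is strictly positive, so the graph is connected.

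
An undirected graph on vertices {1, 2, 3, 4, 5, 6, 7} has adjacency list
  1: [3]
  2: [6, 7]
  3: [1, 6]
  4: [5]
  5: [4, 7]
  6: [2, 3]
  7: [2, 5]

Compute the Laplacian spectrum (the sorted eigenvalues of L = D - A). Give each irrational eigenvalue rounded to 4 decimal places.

Each diagonal entry of L is the vertex degree and each off-diagonal entry is -1 where an edge is present, 0 otherwise; in the order [1, 2, 3, 4, 5, 6, 7] the diagonal is [1, 2, 2, 1, 2, 2, 2]. Diagonalising L (or applying a numerical eigensolver to the 7x7 matrix) gives the spectrum above. The single zero eigenvalue shows the graph is connected. There is one zero in the spectrum, matching the 1 component. The eigenvalues sum to 12, which equals trace(L) = 2|E|.

[0, 0.1981, 0.7530, 1.5550, 2.4450, 3.2470, 3.8019]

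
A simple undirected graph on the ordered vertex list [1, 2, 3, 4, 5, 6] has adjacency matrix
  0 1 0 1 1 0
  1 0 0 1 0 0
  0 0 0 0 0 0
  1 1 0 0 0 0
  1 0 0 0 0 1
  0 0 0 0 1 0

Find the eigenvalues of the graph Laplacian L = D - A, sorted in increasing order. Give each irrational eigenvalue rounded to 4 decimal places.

Each diagonal entry of L is the vertex degree and each off-diagonal entry is -1 where an edge is present, 0 otherwise; in the order [1, 2, 3, 4, 5, 6] the diagonal is [3, 2, 0, 2, 2, 1]. L is symmetric positive semidefinite, so every eigenvalue is real and nonnegative. The 2 zero eigenvalues correspond to the 2 connected components. There are 2 zeros in the spectrum, matching the 2 components. The eigenvalues sum to 10, which equals trace(L) = 2|E|.

[0, 0, 0.5188, 2.3111, 3, 4.1701]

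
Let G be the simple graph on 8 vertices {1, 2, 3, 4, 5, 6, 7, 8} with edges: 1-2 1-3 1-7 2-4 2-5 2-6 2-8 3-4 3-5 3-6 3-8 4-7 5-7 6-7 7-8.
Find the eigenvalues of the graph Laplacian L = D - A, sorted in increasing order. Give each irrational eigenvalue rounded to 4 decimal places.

Reading degrees in the order [1, 2, 3, 4, 5, 6, 7, 8] gives [3, 5, 5, 3, 3, 3, 5, 3]; set D = diag(3, 5, 5, 3, 3, 3, 5, 3) and form L = D - A. The multiplicity of 0 as a Laplacian eigenvalue equals the number of connected components. There is one zero in the spectrum, matching the 1 component.

[0, 3, 3, 3, 3, 5, 5, 8]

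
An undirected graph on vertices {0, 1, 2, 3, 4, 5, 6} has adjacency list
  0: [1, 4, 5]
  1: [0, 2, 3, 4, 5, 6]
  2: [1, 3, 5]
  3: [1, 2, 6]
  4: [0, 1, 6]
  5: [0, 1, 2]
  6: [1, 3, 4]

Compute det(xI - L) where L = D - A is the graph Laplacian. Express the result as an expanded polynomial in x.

x^7 - 24x^6 + 231x^5 - 1140x^4 + 3036x^3 - 4128x^2 + 2240x

With the vertex order [0, 1, 2, 3, 4, 5, 6], the degrees are [3, 6, 3, 3, 3, 3, 3], giving D = diag(3, 6, 3, 3, 3, 3, 3) and L = D - A. Computing det(xI - L) by cofactor expansion (or equivalently via sum-over-permutations) gives x^7 - 24x^6 + 231x^5 - 1140x^4 + 3036x^3 - 4128x^2 + 2240x. The constant term is 0 because L is singular (the all-ones vector lies in its kernel).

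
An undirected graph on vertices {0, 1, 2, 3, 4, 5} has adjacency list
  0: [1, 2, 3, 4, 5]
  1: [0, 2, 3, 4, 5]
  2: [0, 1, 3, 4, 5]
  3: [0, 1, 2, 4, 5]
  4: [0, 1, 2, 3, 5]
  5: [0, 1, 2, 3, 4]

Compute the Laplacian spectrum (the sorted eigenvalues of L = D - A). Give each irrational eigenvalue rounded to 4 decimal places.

Reading degrees in the order [0, 1, 2, 3, 4, 5] gives [5, 5, 5, 5, 5, 5]; set D = diag(5, 5, 5, 5, 5, 5) and form L = D - A. L is symmetric positive semidefinite, so every eigenvalue is real and nonnegative. The single zero eigenvalue shows the graph is connected.

[0, 6, 6, 6, 6, 6]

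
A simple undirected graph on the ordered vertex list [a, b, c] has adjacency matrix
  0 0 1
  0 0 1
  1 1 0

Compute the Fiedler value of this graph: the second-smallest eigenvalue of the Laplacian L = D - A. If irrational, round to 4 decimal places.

1

Each diagonal entry of L is the vertex degree and each off-diagonal entry is -1 where an edge is present, 0 otherwise; in the order [a, b, c] the diagonal is [1, 1, 2]. The sorted Laplacian eigenvalues are [0, 1, 3]; the algebraic connectivity is the second entry, 1. By the matrix-tree theorem the graph has (1/3) * product of the nonzero eigenvalues = 1 spanning tree.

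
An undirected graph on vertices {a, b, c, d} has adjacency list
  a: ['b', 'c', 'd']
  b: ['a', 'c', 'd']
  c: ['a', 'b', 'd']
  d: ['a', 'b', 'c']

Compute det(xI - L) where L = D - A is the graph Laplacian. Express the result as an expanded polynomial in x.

x^4 - 12x^3 + 48x^2 - 64x

Reading degrees in the order [a, b, c, d] gives [3, 3, 3, 3]; set D = diag(3, 3, 3, 3) and form L = D - A. L has integer entries, so p(x) = det(xI - L) has integer coefficients. Expanding the determinant yields x^4 - 12x^3 + 48x^2 - 64x. Since p(0) = det(-L) = 0, x divides p(x).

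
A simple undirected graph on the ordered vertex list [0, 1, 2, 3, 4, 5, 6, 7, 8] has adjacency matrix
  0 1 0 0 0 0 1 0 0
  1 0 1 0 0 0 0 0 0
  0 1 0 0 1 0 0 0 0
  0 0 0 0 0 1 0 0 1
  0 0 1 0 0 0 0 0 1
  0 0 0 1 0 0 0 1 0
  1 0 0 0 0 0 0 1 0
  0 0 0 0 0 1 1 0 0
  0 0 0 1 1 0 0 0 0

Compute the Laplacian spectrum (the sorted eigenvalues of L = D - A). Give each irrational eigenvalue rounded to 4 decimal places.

Reading degrees in the order [0, 1, 2, 3, 4, 5, 6, 7, 8] gives [2, 2, 2, 2, 2, 2, 2, 2, 2]; set D = diag(2, 2, 2, 2, 2, 2, 2, 2, 2) and form L = D - A. Diagonalising L (or applying a numerical eigensolver to the 9x9 matrix) gives the spectrum above. There is one zero in the spectrum, matching the 1 component.

[0, 0.4679, 0.4679, 1.6527, 1.6527, 3, 3, 3.8794, 3.8794]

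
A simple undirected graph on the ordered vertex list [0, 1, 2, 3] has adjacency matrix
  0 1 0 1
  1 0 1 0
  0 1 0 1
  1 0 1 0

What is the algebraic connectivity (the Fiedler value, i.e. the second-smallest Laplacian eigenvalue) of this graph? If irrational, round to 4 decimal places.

2

Each diagonal entry of L is the vertex degree and each off-diagonal entry is -1 where an edge is present, 0 otherwise; in the order [0, 1, 2, 3] the diagonal is [2, 2, 2, 2]. The smallest Laplacian eigenvalue is always 0. The next one, lambda_2 = 2, measures how hard the graph is to disconnect: larger values mean better connectivity. The largest eigenvalue, 4, is at most the vertex count 4.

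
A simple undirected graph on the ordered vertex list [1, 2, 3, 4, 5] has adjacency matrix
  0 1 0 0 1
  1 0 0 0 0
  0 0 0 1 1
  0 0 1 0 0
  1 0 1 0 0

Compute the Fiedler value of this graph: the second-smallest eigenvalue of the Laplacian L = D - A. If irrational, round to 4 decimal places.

0.3820

Reading degrees in the order [1, 2, 3, 4, 5] gives [2, 1, 2, 1, 2]; set D = diag(2, 1, 2, 1, 2) and form L = D - A. Computing the eigenvalues of L and sorting gives [0, 0.3820, 1.3820, 2.6180, 3.6180]. The Fiedler value lambda_2 = 0.3820 is strictly positive, so the graph is connected.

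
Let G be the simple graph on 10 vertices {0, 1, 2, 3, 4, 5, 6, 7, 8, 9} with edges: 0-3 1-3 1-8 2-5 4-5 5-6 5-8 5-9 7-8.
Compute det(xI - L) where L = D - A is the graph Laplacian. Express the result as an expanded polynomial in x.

x^10 - 18x^9 + 129x^8 - 484x^7 + 1051x^6 - 1376x^5 + 1087x^4 - 496x^3 + 116x^2 - 10x

With the vertex order [0, 1, 2, 3, 4, 5, 6, 7, 8, 9], the degrees are [1, 2, 1, 2, 1, 5, 1, 1, 3, 1], giving D = diag(1, 2, 1, 2, 1, 5, 1, 1, 3, 1) and L = D - A. Computing det(xI - L) by cofactor expansion (or equivalently via sum-over-permutations) gives x^10 - 18x^9 + 129x^8 - 484x^7 + 1051x^6 - 1376x^5 + 1087x^4 - 496x^3 + 116x^2 - 10x. The coefficient of x^9 equals -trace(L) = -18, matching the sum of degrees. There is one zero in the spectrum, matching the 1 component.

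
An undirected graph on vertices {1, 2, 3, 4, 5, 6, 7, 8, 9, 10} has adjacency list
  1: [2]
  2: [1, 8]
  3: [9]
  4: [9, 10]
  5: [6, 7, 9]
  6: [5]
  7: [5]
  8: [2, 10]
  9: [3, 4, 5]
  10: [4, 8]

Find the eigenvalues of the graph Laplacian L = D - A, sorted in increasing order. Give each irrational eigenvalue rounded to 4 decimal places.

Each diagonal entry of L is the vertex degree and each off-diagonal entry is -1 where an edge is present, 0 otherwise; in the order [1, 2, 3, 4, 5, 6, 7, 8, 9, 10] the diagonal is [1, 2, 1, 2, 3, 1, 1, 2, 3, 2]. Diagonalising L (or applying a numerical eigensolver to the 10x10 matrix) gives the spectrum above. There is one zero in the spectrum, matching the 1 component.

[0, 0.1236, 0.4790, 0.7723, 1, 1.5904, 2.5350, 3.1669, 3.6885, 4.6442]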